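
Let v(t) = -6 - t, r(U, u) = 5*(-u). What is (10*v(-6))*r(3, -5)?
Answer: 0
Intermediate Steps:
r(U, u) = -5*u
(10*v(-6))*r(3, -5) = (10*(-6 - 1*(-6)))*(-5*(-5)) = (10*(-6 + 6))*25 = (10*0)*25 = 0*25 = 0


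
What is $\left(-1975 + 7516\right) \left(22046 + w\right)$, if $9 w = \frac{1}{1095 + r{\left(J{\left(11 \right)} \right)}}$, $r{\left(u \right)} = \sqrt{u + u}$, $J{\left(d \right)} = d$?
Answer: $\frac{146466473458813}{1199003} - \frac{1847 \sqrt{22}}{3597009} \approx 1.2216 \cdot 10^{8}$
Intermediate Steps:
$r{\left(u \right)} = \sqrt{2} \sqrt{u}$ ($r{\left(u \right)} = \sqrt{2 u} = \sqrt{2} \sqrt{u}$)
$w = \frac{1}{9 \left(1095 + \sqrt{22}\right)}$ ($w = \frac{1}{9 \left(1095 + \sqrt{2} \sqrt{11}\right)} = \frac{1}{9 \left(1095 + \sqrt{22}\right)} \approx 0.00010104$)
$\left(-1975 + 7516\right) \left(22046 + w\right) = \left(-1975 + 7516\right) \left(22046 + \left(\frac{365}{3597009} - \frac{\sqrt{22}}{10791027}\right)\right) = 5541 \left(\frac{79299660779}{3597009} - \frac{\sqrt{22}}{10791027}\right) = \frac{146466473458813}{1199003} - \frac{1847 \sqrt{22}}{3597009}$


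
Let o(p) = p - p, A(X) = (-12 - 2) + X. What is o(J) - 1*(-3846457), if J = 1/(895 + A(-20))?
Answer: 3846457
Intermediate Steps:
A(X) = -14 + X
J = 1/861 (J = 1/(895 + (-14 - 20)) = 1/(895 - 34) = 1/861 ≈ 0.0011614)
o(p) = 0
o(J) - 1*(-3846457) = 0 - 1*(-3846457) = 0 + 3846457 = 3846457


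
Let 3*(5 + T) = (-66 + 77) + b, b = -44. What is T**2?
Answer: 256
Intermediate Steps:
T = -16 (T = -5 + ((-66 + 77) - 44)/3 = -5 + (11 - 44)/3 = -5 + (1/3)*(-33) = -5 - 11 = -16)
T**2 = (-16)**2 = 256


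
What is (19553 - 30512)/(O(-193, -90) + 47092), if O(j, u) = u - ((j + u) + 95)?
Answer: -281/1210 ≈ -0.23223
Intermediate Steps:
O(j, u) = -95 - j (O(j, u) = u - (95 + j + u) = u + (-95 - j - u) = -95 - j)
(19553 - 30512)/(O(-193, -90) + 47092) = (19553 - 30512)/((-95 - 1*(-193)) + 47092) = -10959/((-95 + 193) + 47092) = -10959/(98 + 47092) = -10959/47190 = -10959*1/47190 = -281/1210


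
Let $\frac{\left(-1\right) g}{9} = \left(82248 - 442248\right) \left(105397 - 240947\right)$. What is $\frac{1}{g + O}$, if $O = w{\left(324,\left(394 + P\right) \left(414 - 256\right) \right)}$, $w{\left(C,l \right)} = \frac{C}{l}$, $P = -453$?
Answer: $- \frac{4661}{2047027302000162} \approx -2.277 \cdot 10^{-12}$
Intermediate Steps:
$O = - \frac{162}{4661}$ ($O = \frac{324}{\left(394 - 453\right) \left(414 - 256\right)} = \frac{324}{\left(-59\right) 158} = \frac{324}{-9322} = 324 \left(- \frac{1}{9322}\right) = - \frac{162}{4661} \approx -0.034756$)
$g = -439182000000$ ($g = - 9 \left(82248 - 442248\right) \left(105397 - 240947\right) = - 9 \left(\left(-360000\right) \left(-135550\right)\right) = \left(-9\right) 48798000000 = -439182000000$)
$\frac{1}{g + O} = \frac{1}{-439182000000 - \frac{162}{4661}} = \frac{1}{- \frac{2047027302000162}{4661}} = - \frac{4661}{2047027302000162}$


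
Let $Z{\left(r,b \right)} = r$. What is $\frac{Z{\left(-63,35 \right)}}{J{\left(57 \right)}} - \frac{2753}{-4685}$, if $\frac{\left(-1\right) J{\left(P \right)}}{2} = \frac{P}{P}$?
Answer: $\frac{300661}{9370} \approx 32.088$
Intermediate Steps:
$J{\left(P \right)} = -2$ ($J{\left(P \right)} = - 2 \frac{P}{P} = \left(-2\right) 1 = -2$)
$\frac{Z{\left(-63,35 \right)}}{J{\left(57 \right)}} - \frac{2753}{-4685} = - \frac{63}{-2} - \frac{2753}{-4685} = \left(-63\right) \left(- \frac{1}{2}\right) - - \frac{2753}{4685} = \frac{63}{2} + \frac{2753}{4685} = \frac{300661}{9370}$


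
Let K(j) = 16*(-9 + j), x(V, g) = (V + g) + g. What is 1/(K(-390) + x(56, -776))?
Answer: -1/7880 ≈ -0.00012690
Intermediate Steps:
x(V, g) = V + 2*g
K(j) = -144 + 16*j
1/(K(-390) + x(56, -776)) = 1/((-144 + 16*(-390)) + (56 + 2*(-776))) = 1/((-144 - 6240) + (56 - 1552)) = 1/(-6384 - 1496) = 1/(-7880) = -1/7880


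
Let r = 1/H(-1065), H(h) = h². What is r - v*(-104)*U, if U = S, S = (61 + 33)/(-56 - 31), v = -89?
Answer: 328949446829/32892525 ≈ 10001.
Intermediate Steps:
r = 1/1134225 (r = 1/((-1065)²) = 1/1134225 ≈ 8.8166e-7)
S = -94/87 (S = 94/(-87) = 94*(-1/87) = -94/87 ≈ -1.0805)
U = -94/87 ≈ -1.0805
r - v*(-104)*U = 1/1134225 - (-89*(-104))*(-94)/87 = 1/1134225 - 9256*(-94)/87 = 1/1134225 - 1*(-870064/87) = 1/1134225 + 870064/87 = 328949446829/32892525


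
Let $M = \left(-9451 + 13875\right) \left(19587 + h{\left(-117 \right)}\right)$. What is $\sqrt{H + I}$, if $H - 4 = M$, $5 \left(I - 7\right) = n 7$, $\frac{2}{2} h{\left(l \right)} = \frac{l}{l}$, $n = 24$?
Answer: $\frac{\sqrt{2166433915}}{5} \approx 9309.0$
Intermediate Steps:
$h{\left(l \right)} = 1$ ($h{\left(l \right)} = \frac{l}{l} = 1$)
$M = 86657312$ ($M = \left(-9451 + 13875\right) \left(19587 + 1\right) = 4424 \cdot 19588 = 86657312$)
$I = \frac{203}{5}$ ($I = 7 + \frac{24 \cdot 7}{5} = 7 + \frac{1}{5} \cdot 168 = 7 + \frac{168}{5} = \frac{203}{5} \approx 40.6$)
$H = 86657316$ ($H = 4 + 86657312 = 86657316$)
$\sqrt{H + I} = \sqrt{86657316 + \frac{203}{5}} = \sqrt{\frac{433286783}{5}} = \frac{\sqrt{2166433915}}{5}$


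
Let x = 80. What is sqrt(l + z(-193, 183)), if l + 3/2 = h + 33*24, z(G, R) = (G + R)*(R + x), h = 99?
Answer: 59*I*sqrt(2)/2 ≈ 41.719*I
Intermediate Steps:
z(G, R) = (80 + R)*(G + R) (z(G, R) = (G + R)*(R + 80) = (G + R)*(80 + R) = (80 + R)*(G + R))
l = 1779/2 (l = -3/2 + (99 + 33*24) = -3/2 + (99 + 792) = -3/2 + 891 = 1779/2 ≈ 889.50)
sqrt(l + z(-193, 183)) = sqrt(1779/2 + (183**2 + 80*(-193) + 80*183 - 193*183)) = sqrt(1779/2 + (33489 - 15440 + 14640 - 35319)) = sqrt(1779/2 - 2630) = sqrt(-3481/2) = 59*I*sqrt(2)/2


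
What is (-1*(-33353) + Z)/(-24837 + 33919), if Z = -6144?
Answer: 27209/9082 ≈ 2.9959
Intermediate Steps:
(-1*(-33353) + Z)/(-24837 + 33919) = (-1*(-33353) - 6144)/(-24837 + 33919) = (33353 - 6144)/9082 = 27209*(1/9082) = 27209/9082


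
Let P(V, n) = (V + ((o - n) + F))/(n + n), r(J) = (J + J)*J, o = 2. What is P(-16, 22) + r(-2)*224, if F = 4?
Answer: 19704/11 ≈ 1791.3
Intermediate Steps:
r(J) = 2*J**2 (r(J) = (2*J)*J = 2*J**2)
P(V, n) = (6 + V - n)/(2*n) (P(V, n) = (V + ((2 - n) + 4))/(n + n) = (V + (6 - n))/((2*n)) = (6 + V - n)*(1/(2*n)) = (6 + V - n)/(2*n))
P(-16, 22) + r(-2)*224 = (1/2)*(6 - 16 - 1*22)/22 + (2*(-2)**2)*224 = (1/2)*(1/22)*(6 - 16 - 22) + (2*4)*224 = (1/2)*(1/22)*(-32) + 8*224 = -8/11 + 1792 = 19704/11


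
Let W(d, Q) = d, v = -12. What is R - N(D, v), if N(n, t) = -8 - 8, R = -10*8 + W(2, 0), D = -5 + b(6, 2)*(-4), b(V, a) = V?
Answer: -62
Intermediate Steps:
D = -29 (D = -5 + 6*(-4) = -5 - 24 = -29)
R = -78 (R = -10*8 + 2 = -80 + 2 = -78)
N(n, t) = -16
R - N(D, v) = -78 - 1*(-16) = -78 + 16 = -62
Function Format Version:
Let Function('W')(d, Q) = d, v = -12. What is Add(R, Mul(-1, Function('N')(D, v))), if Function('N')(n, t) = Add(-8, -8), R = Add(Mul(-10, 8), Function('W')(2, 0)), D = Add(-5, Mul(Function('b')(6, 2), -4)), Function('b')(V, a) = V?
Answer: -62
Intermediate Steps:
D = -29 (D = Add(-5, Mul(6, -4)) = Add(-5, -24) = -29)
R = -78 (R = Add(Mul(-10, 8), 2) = Add(-80, 2) = -78)
Function('N')(n, t) = -16
Add(R, Mul(-1, Function('N')(D, v))) = Add(-78, Mul(-1, -16)) = Add(-78, 16) = -62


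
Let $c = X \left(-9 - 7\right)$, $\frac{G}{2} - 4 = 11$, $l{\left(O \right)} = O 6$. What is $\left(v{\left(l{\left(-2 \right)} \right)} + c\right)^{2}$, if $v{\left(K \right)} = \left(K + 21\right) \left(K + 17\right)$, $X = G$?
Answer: $189225$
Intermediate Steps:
$l{\left(O \right)} = 6 O$
$G = 30$ ($G = 8 + 2 \cdot 11 = 8 + 22 = 30$)
$X = 30$
$v{\left(K \right)} = \left(17 + K\right) \left(21 + K\right)$ ($v{\left(K \right)} = \left(21 + K\right) \left(17 + K\right) = \left(17 + K\right) \left(21 + K\right)$)
$c = -480$ ($c = 30 \left(-9 - 7\right) = 30 \left(-16\right) = -480$)
$\left(v{\left(l{\left(-2 \right)} \right)} + c\right)^{2} = \left(\left(357 + \left(6 \left(-2\right)\right)^{2} + 38 \cdot 6 \left(-2\right)\right) - 480\right)^{2} = \left(\left(357 + \left(-12\right)^{2} + 38 \left(-12\right)\right) - 480\right)^{2} = \left(\left(357 + 144 - 456\right) - 480\right)^{2} = \left(45 - 480\right)^{2} = \left(-435\right)^{2} = 189225$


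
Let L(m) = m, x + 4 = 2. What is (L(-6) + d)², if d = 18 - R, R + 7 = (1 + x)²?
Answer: 324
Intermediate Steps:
x = -2 (x = -4 + 2 = -2)
R = -6 (R = -7 + (1 - 2)² = -7 + (-1)² = -7 + 1 = -6)
d = 24 (d = 18 - 1*(-6) = 18 + 6 = 24)
(L(-6) + d)² = (-6 + 24)² = 18² = 324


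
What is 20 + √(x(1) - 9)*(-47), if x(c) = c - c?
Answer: 20 - 141*I ≈ 20.0 - 141.0*I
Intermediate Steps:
x(c) = 0
20 + √(x(1) - 9)*(-47) = 20 + √(0 - 9)*(-47) = 20 + √(-9)*(-47) = 20 + (3*I)*(-47) = 20 - 141*I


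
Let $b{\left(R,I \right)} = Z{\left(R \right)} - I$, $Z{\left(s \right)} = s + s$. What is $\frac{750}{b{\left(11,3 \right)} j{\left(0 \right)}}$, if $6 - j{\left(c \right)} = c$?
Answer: $\frac{125}{19} \approx 6.5789$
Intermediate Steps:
$j{\left(c \right)} = 6 - c$
$Z{\left(s \right)} = 2 s$
$b{\left(R,I \right)} = - I + 2 R$ ($b{\left(R,I \right)} = 2 R - I = - I + 2 R$)
$\frac{750}{b{\left(11,3 \right)} j{\left(0 \right)}} = \frac{750}{\left(\left(-1\right) 3 + 2 \cdot 11\right) \left(6 - 0\right)} = \frac{750}{\left(-3 + 22\right) \left(6 + 0\right)} = \frac{750}{19 \cdot 6} = \frac{750}{114} = 750 \cdot \frac{1}{114} = \frac{125}{19}$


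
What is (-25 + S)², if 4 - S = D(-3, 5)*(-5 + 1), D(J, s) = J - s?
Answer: 2809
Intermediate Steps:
S = -28 (S = 4 - (-3 - 1*5)*(-5 + 1) = 4 - (-3 - 5)*(-4) = 4 - (-8)*(-4) = 4 - 1*32 = 4 - 32 = -28)
(-25 + S)² = (-25 - 28)² = (-53)² = 2809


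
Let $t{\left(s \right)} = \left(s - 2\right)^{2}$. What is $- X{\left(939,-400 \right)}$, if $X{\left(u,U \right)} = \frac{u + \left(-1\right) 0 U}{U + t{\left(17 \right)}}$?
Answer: $\frac{939}{175} \approx 5.3657$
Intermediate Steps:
$t{\left(s \right)} = \left(-2 + s\right)^{2}$
$X{\left(u,U \right)} = \frac{u}{225 + U}$ ($X{\left(u,U \right)} = \frac{u + \left(-1\right) 0 U}{U + \left(-2 + 17\right)^{2}} = \frac{u + 0 U}{U + 15^{2}} = \frac{u + 0}{U + 225} = \frac{u}{225 + U}$)
$- X{\left(939,-400 \right)} = - \frac{939}{225 - 400} = - \frac{939}{-175} = - \frac{939 \left(-1\right)}{175} = \left(-1\right) \left(- \frac{939}{175}\right) = \frac{939}{175}$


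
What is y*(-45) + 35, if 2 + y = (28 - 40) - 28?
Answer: 1925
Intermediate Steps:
y = -42 (y = -2 + ((28 - 40) - 28) = -2 + (-12 - 28) = -2 - 40 = -42)
y*(-45) + 35 = -42*(-45) + 35 = 1890 + 35 = 1925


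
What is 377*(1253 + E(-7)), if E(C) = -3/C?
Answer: 3307798/7 ≈ 4.7254e+5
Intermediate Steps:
377*(1253 + E(-7)) = 377*(1253 - 3/(-7)) = 377*(1253 - 3*(-⅐)) = 377*(1253 + 3/7) = 377*(8774/7) = 3307798/7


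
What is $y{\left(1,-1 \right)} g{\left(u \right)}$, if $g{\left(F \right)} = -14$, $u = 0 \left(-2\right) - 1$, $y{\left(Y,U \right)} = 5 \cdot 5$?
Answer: $-350$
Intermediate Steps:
$y{\left(Y,U \right)} = 25$
$u = -1$ ($u = 0 - 1 = -1$)
$y{\left(1,-1 \right)} g{\left(u \right)} = 25 \left(-14\right) = -350$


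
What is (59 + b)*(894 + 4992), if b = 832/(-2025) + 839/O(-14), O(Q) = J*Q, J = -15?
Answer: 193395103/525 ≈ 3.6837e+5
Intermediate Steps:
O(Q) = -15*Q
b = 101617/28350 (b = 832/(-2025) + 839/((-15*(-14))) = 832*(-1/2025) + 839/210 = -832/2025 + 839*(1/210) = -832/2025 + 839/210 = 101617/28350 ≈ 3.5844)
(59 + b)*(894 + 4992) = (59 + 101617/28350)*(894 + 4992) = (1774267/28350)*5886 = 193395103/525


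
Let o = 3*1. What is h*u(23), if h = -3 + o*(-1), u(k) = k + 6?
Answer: -174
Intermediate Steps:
u(k) = 6 + k
o = 3
h = -6 (h = -3 + 3*(-1) = -3 - 3 = -6)
h*u(23) = -6*(6 + 23) = -6*29 = -174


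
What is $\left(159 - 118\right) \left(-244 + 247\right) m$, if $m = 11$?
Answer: $1353$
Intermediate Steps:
$\left(159 - 118\right) \left(-244 + 247\right) m = \left(159 - 118\right) \left(-244 + 247\right) 11 = 41 \cdot 3 \cdot 11 = 123 \cdot 11 = 1353$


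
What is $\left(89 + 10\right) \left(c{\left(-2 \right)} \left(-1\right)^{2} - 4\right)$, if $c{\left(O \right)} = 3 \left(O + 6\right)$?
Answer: $792$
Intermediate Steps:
$c{\left(O \right)} = 18 + 3 O$ ($c{\left(O \right)} = 3 \left(6 + O\right) = 18 + 3 O$)
$\left(89 + 10\right) \left(c{\left(-2 \right)} \left(-1\right)^{2} - 4\right) = \left(89 + 10\right) \left(\left(18 + 3 \left(-2\right)\right) \left(-1\right)^{2} - 4\right) = 99 \left(\left(18 - 6\right) 1 - 4\right) = 99 \left(12 \cdot 1 - 4\right) = 99 \left(12 - 4\right) = 99 \cdot 8 = 792$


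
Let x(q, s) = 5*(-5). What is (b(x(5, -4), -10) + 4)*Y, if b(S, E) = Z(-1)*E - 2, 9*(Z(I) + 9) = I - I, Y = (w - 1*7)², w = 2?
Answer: 2300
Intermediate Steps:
Y = 25 (Y = (2 - 1*7)² = (2 - 7)² = (-5)² = 25)
Z(I) = -9 (Z(I) = -9 + (I - I)/9 = -9 + (⅑)*0 = -9 + 0 = -9)
x(q, s) = -25
b(S, E) = -2 - 9*E (b(S, E) = -9*E - 2 = -2 - 9*E)
(b(x(5, -4), -10) + 4)*Y = ((-2 - 9*(-10)) + 4)*25 = ((-2 + 90) + 4)*25 = (88 + 4)*25 = 92*25 = 2300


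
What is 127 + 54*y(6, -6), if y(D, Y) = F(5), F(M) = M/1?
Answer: 397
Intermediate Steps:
F(M) = M (F(M) = M*1 = M)
y(D, Y) = 5
127 + 54*y(6, -6) = 127 + 54*5 = 127 + 270 = 397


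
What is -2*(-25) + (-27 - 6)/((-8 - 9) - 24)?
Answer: 2083/41 ≈ 50.805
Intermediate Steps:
-2*(-25) + (-27 - 6)/((-8 - 9) - 24) = 50 - 33/(-17 - 24) = 50 - 33/(-41) = 50 - 33*(-1/41) = 50 + 33/41 = 2083/41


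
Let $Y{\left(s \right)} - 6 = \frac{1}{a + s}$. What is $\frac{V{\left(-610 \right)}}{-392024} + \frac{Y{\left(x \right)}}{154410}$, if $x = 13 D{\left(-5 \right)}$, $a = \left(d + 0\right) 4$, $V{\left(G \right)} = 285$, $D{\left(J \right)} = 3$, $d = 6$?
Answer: $- \frac{1311927227}{1906771413960} \approx -0.00068804$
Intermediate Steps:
$a = 24$ ($a = \left(6 + 0\right) 4 = 6 \cdot 4 = 24$)
$x = 39$ ($x = 13 \cdot 3 = 39$)
$Y{\left(s \right)} = 6 + \frac{1}{24 + s}$
$\frac{V{\left(-610 \right)}}{-392024} + \frac{Y{\left(x \right)}}{154410} = \frac{285}{-392024} + \frac{\frac{1}{24 + 39} \left(145 + 6 \cdot 39\right)}{154410} = 285 \left(- \frac{1}{392024}\right) + \frac{145 + 234}{63} \cdot \frac{1}{154410} = - \frac{285}{392024} + \frac{1}{63} \cdot 379 \cdot \frac{1}{154410} = - \frac{285}{392024} + \frac{379}{63} \cdot \frac{1}{154410} = - \frac{285}{392024} + \frac{379}{9727830} = - \frac{1311927227}{1906771413960}$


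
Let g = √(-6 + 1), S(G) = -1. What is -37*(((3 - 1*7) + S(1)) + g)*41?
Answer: 7585 - 1517*I*√5 ≈ 7585.0 - 3392.1*I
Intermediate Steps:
g = I*√5 (g = √(-5) = I*√5 ≈ 2.2361*I)
-37*(((3 - 1*7) + S(1)) + g)*41 = -37*(((3 - 1*7) - 1) + I*√5)*41 = -37*(((3 - 7) - 1) + I*√5)*41 = -37*((-4 - 1) + I*√5)*41 = -37*(-5 + I*√5)*41 = (185 - 37*I*√5)*41 = 7585 - 1517*I*√5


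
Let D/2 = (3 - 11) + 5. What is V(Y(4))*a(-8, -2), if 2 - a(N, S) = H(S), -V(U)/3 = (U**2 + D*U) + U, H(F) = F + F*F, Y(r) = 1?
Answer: 0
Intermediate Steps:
D = -6 (D = 2*((3 - 11) + 5) = 2*(-8 + 5) = 2*(-3) = -6)
H(F) = F + F**2
V(U) = -3*U**2 + 15*U (V(U) = -3*((U**2 - 6*U) + U) = -3*(U**2 - 5*U) = -3*U**2 + 15*U)
a(N, S) = 2 - S*(1 + S)
V(Y(4))*a(-8, -2) = (3*1*(5 - 1*1))*(2 - 1*(-2)*(1 - 2)) = (3*1*(5 - 1))*(2 - 1*(-2)*(-1)) = (3*1*4)*(2 - 2) = 12*0 = 0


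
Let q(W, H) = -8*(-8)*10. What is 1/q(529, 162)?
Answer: 1/640 ≈ 0.0015625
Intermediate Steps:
q(W, H) = 640 (q(W, H) = 64*10 = 640)
1/q(529, 162) = 1/640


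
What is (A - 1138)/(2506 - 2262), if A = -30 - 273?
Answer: -1441/244 ≈ -5.9057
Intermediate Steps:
A = -303
(A - 1138)/(2506 - 2262) = (-303 - 1138)/(2506 - 2262) = -1441/244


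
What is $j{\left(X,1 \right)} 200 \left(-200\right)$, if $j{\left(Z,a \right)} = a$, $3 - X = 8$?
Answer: $-40000$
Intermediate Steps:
$X = -5$ ($X = 3 - 8 = -5$)
$j{\left(X,1 \right)} 200 \left(-200\right) = 1 \cdot 200 \left(-200\right) = 200 \left(-200\right) = -40000$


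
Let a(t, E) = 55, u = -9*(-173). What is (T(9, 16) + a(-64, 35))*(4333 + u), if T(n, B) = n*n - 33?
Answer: 606670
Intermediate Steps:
T(n, B) = -33 + n² (T(n, B) = n² - 33 = -33 + n²)
u = 1557
(T(9, 16) + a(-64, 35))*(4333 + u) = ((-33 + 9²) + 55)*(4333 + 1557) = ((-33 + 81) + 55)*5890 = (48 + 55)*5890 = 103*5890 = 606670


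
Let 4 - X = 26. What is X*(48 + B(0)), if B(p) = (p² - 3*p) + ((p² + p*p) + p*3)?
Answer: -1056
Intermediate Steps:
X = -22 (X = 4 - 1*26 = 4 - 26 = -22)
B(p) = 3*p² (B(p) = (p² - 3*p) + ((p² + p²) + 3*p) = (p² - 3*p) + (2*p² + 3*p) = 3*p²)
X*(48 + B(0)) = -22*(48 + 3*0²) = -22*(48 + 3*0) = -22*(48 + 0) = -22*48 = -1056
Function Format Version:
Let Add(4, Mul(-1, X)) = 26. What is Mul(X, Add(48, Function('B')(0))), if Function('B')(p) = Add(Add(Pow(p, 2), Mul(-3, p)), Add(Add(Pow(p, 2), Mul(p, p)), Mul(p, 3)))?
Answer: -1056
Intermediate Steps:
X = -22 (X = Add(4, Mul(-1, 26)) = Add(4, -26) = -22)
Function('B')(p) = Mul(3, Pow(p, 2)) (Function('B')(p) = Add(Add(Pow(p, 2), Mul(-3, p)), Add(Add(Pow(p, 2), Pow(p, 2)), Mul(3, p))) = Add(Add(Pow(p, 2), Mul(-3, p)), Add(Mul(2, Pow(p, 2)), Mul(3, p))) = Mul(3, Pow(p, 2)))
Mul(X, Add(48, Function('B')(0))) = Mul(-22, Add(48, Mul(3, Pow(0, 2)))) = Mul(-22, Add(48, Mul(3, 0))) = Mul(-22, Add(48, 0)) = Mul(-22, 48) = -1056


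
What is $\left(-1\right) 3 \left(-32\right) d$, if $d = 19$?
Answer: $1824$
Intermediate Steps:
$\left(-1\right) 3 \left(-32\right) d = \left(-1\right) 3 \left(-32\right) 19 = \left(-3\right) \left(-32\right) 19 = 96 \cdot 19 = 1824$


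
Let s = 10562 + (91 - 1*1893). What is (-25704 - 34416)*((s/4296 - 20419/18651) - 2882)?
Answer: 192754498798560/1112843 ≈ 1.7321e+8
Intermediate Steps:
s = 8760 (s = 10562 + (91 - 1893) = 10562 - 1802 = 8760)
(-25704 - 34416)*((s/4296 - 20419/18651) - 2882) = (-25704 - 34416)*((8760/4296 - 20419/18651) - 2882) = -60120*((8760*(1/4296) - 20419*1/18651) - 2882) = -60120*((365/179 - 20419/18651) - 2882) = -60120*(3152614/3338529 - 2882) = -60120*(-9618487964/3338529) = 192754498798560/1112843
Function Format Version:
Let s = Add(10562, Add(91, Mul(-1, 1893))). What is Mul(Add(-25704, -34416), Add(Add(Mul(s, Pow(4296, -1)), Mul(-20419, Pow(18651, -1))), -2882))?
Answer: Rational(192754498798560, 1112843) ≈ 1.7321e+8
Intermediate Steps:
s = 8760 (s = Add(10562, Add(91, -1893)) = Add(10562, -1802) = 8760)
Mul(Add(-25704, -34416), Add(Add(Mul(s, Pow(4296, -1)), Mul(-20419, Pow(18651, -1))), -2882)) = Mul(Add(-25704, -34416), Add(Add(Mul(8760, Pow(4296, -1)), Mul(-20419, Pow(18651, -1))), -2882)) = Mul(-60120, Add(Add(Mul(8760, Rational(1, 4296)), Mul(-20419, Rational(1, 18651))), -2882)) = Mul(-60120, Add(Add(Rational(365, 179), Rational(-20419, 18651)), -2882)) = Mul(-60120, Add(Rational(3152614, 3338529), -2882)) = Mul(-60120, Rational(-9618487964, 3338529)) = Rational(192754498798560, 1112843)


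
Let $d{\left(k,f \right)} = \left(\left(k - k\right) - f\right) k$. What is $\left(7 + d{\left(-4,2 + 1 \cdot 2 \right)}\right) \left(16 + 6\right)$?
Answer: $506$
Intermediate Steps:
$d{\left(k,f \right)} = - f k$ ($d{\left(k,f \right)} = \left(0 - f\right) k = - f k$)
$\left(7 + d{\left(-4,2 + 1 \cdot 2 \right)}\right) \left(16 + 6\right) = \left(7 - \left(2 + 1 \cdot 2\right) \left(-4\right)\right) \left(16 + 6\right) = \left(7 - \left(2 + 2\right) \left(-4\right)\right) 22 = \left(7 - 4 \left(-4\right)\right) 22 = \left(7 + 16\right) 22 = 23 \cdot 22 = 506$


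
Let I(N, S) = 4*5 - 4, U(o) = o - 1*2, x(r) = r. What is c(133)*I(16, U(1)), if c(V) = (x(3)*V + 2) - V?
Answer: 4288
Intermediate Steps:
U(o) = -2 + o (U(o) = o - 2 = -2 + o)
I(N, S) = 16 (I(N, S) = 20 - 4 = 16)
c(V) = 2 + 2*V (c(V) = (3*V + 2) - V = (2 + 3*V) - V = 2 + 2*V)
c(133)*I(16, U(1)) = (2 + 2*133)*16 = (2 + 266)*16 = 268*16 = 4288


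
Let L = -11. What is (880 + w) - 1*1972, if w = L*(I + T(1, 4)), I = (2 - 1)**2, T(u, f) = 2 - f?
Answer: -1081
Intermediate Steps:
I = 1 (I = 1**2 = 1)
w = 11 (w = -11*(1 + (2 - 1*4)) = -11*(1 + (2 - 4)) = -11*(1 - 2) = -11*(-1) = 11)
(880 + w) - 1*1972 = (880 + 11) - 1*1972 = 891 - 1972 = -1081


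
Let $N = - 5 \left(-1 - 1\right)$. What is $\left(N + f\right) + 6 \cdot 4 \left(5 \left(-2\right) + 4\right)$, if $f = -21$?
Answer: $-155$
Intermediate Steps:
$N = 10$ ($N = \left(-5\right) \left(-2\right) = 10$)
$\left(N + f\right) + 6 \cdot 4 \left(5 \left(-2\right) + 4\right) = \left(10 - 21\right) + 6 \cdot 4 \left(5 \left(-2\right) + 4\right) = -11 + 24 \left(-10 + 4\right) = -11 + 24 \left(-6\right) = -11 - 144 = -155$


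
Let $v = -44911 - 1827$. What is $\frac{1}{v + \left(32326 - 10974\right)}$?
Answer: $- \frac{1}{25386} \approx -3.9392 \cdot 10^{-5}$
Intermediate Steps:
$v = -46738$ ($v = -44911 - 1827 = -46738$)
$\frac{1}{v + \left(32326 - 10974\right)} = \frac{1}{-46738 + \left(32326 - 10974\right)} = \frac{1}{-46738 + 21352} = \frac{1}{-25386} = - \frac{1}{25386}$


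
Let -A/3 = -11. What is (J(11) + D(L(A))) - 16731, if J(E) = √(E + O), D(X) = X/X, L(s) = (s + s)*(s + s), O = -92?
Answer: -16730 + 9*I ≈ -16730.0 + 9.0*I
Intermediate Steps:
A = 33 (A = -3*(-11) = 33)
L(s) = 4*s² (L(s) = (2*s)*(2*s) = 4*s²)
D(X) = 1
J(E) = √(-92 + E) (J(E) = √(E - 92) = √(-92 + E))
(J(11) + D(L(A))) - 16731 = (√(-92 + 11) + 1) - 16731 = (√(-81) + 1) - 16731 = (9*I + 1) - 16731 = (1 + 9*I) - 16731 = -16730 + 9*I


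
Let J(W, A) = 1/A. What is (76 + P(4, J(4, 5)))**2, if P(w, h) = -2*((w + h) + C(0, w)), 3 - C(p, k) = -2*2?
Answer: 71824/25 ≈ 2873.0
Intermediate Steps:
C(p, k) = 7 (C(p, k) = 3 - (-2)*2 = 3 - 1*(-4) = 3 + 4 = 7)
P(w, h) = -14 - 2*h - 2*w (P(w, h) = -2*((w + h) + 7) = -2*((h + w) + 7) = -2*(7 + h + w) = -14 - 2*h - 2*w)
(76 + P(4, J(4, 5)))**2 = (76 + (-14 - 2/5 - 2*4))**2 = (76 + (-14 - 2*1/5 - 8))**2 = (76 + (-14 - 2/5 - 8))**2 = (76 - 112/5)**2 = (268/5)**2 = 71824/25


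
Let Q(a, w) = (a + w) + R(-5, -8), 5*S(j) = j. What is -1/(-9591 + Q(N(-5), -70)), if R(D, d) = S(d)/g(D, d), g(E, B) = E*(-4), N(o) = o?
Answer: 25/241652 ≈ 0.00010345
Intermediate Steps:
S(j) = j/5
g(E, B) = -4*E
R(D, d) = -d/(20*D) (R(D, d) = (d/5)/((-4*D)) = (d/5)*(-1/(4*D)) = -d/(20*D))
Q(a, w) = -2/25 + a + w (Q(a, w) = (a + w) - 1/20*(-8)/(-5) = (a + w) - 1/20*(-8)*(-⅕) = (a + w) - 2/25 = -2/25 + a + w)
-1/(-9591 + Q(N(-5), -70)) = -1/(-9591 + (-2/25 - 5 - 70)) = -1/(-9591 - 1877/25) = -1/(-241652/25) = -1*(-25/241652) = 25/241652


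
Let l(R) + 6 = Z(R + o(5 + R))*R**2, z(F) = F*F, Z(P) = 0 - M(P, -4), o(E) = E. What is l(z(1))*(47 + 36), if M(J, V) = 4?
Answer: -830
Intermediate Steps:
Z(P) = -4 (Z(P) = 0 - 1*4 = 0 - 4 = -4)
z(F) = F**2
l(R) = -6 - 4*R**2
l(z(1))*(47 + 36) = (-6 - 4*(1**2)**2)*(47 + 36) = (-6 - 4*1**2)*83 = (-6 - 4*1)*83 = (-6 - 4)*83 = -10*83 = -830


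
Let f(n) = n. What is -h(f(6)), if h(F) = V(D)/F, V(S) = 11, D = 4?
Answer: -11/6 ≈ -1.8333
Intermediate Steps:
h(F) = 11/F
-h(f(6)) = -11/6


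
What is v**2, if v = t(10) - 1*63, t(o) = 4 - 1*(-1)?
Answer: 3364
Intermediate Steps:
t(o) = 5 (t(o) = 4 + 1 = 5)
v = -58 (v = 5 - 1*63 = 5 - 63 = -58)
v**2 = (-58)**2 = 3364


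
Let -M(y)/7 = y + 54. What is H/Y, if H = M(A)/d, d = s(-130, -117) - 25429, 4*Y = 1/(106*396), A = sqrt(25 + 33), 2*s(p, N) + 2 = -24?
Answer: 31733856/12721 + 587664*sqrt(58)/12721 ≈ 2846.4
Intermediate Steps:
s(p, N) = -13 (s(p, N) = -1 + (1/2)*(-24) = -1 - 12 = -13)
A = sqrt(58) ≈ 7.6158
Y = 1/167904 (Y = 1/(4*((106*396))) = (1/4)/41976 = (1/4)*(1/41976) = 1/167904 ≈ 5.9558e-6)
M(y) = -378 - 7*y (M(y) = -7*(y + 54) = -7*(54 + y) = -378 - 7*y)
d = -25442 (d = -13 - 25429 = -25442)
H = 189/12721 + 7*sqrt(58)/25442 (H = (-378 - 7*sqrt(58))/(-25442) = (-378 - 7*sqrt(58))*(-1/25442) = 189/12721 + 7*sqrt(58)/25442 ≈ 0.016953)
H/Y = (189/12721 + 7*sqrt(58)/25442)/(1/167904) = (189/12721 + 7*sqrt(58)/25442)*167904 = 31733856/12721 + 587664*sqrt(58)/12721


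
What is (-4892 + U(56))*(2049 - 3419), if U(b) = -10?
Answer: 6715740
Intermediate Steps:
(-4892 + U(56))*(2049 - 3419) = (-4892 - 10)*(2049 - 3419) = -4902*(-1370) = 6715740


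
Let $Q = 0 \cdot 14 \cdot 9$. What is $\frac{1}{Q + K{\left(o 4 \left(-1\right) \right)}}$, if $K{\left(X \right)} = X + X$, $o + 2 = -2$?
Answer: $\frac{1}{32} \approx 0.03125$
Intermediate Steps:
$o = -4$ ($o = -2 - 2 = -4$)
$Q = 0$ ($Q = 0 \cdot 9 = 0$)
$K{\left(X \right)} = 2 X$
$\frac{1}{Q + K{\left(o 4 \left(-1\right) \right)}} = \frac{1}{0 + 2 \left(-4\right) 4 \left(-1\right)} = \frac{1}{0 + 2 \left(\left(-16\right) \left(-1\right)\right)} = \frac{1}{0 + 2 \cdot 16} = \frac{1}{0 + 32} = \frac{1}{32}$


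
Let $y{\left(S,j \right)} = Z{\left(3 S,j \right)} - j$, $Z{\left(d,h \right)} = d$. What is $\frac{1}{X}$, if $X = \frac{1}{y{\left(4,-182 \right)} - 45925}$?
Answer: $-45731$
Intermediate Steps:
$y{\left(S,j \right)} = - j + 3 S$ ($y{\left(S,j \right)} = 3 S - j = - j + 3 S$)
$X = - \frac{1}{45731}$ ($X = \frac{1}{\left(\left(-1\right) \left(-182\right) + 3 \cdot 4\right) - 45925} = \frac{1}{\left(182 + 12\right) - 45925} = \frac{1}{194 - 45925} = \frac{1}{-45731} = - \frac{1}{45731} \approx -2.1867 \cdot 10^{-5}$)
$\frac{1}{X} = \frac{1}{- \frac{1}{45731}} = -45731$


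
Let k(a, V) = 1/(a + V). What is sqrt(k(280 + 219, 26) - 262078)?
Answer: I*sqrt(2889409929)/105 ≈ 511.94*I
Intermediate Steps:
k(a, V) = 1/(V + a)
sqrt(k(280 + 219, 26) - 262078) = sqrt(1/(26 + (280 + 219)) - 262078) = sqrt(1/(26 + 499) - 262078) = sqrt(1/525 - 262078) = sqrt(-137590949/525) = I*sqrt(2889409929)/105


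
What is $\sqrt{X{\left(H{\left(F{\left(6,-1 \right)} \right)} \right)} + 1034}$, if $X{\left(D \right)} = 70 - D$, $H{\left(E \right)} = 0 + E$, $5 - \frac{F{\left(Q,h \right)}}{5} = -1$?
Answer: $\sqrt{1074} \approx 32.772$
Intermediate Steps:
$F{\left(Q,h \right)} = 30$ ($F{\left(Q,h \right)} = 25 - -5 = 25 + 5 = 30$)
$H{\left(E \right)} = E$
$\sqrt{X{\left(H{\left(F{\left(6,-1 \right)} \right)} \right)} + 1034} = \sqrt{\left(70 - 30\right) + 1034} = \sqrt{40 + 1034} = \sqrt{1074}$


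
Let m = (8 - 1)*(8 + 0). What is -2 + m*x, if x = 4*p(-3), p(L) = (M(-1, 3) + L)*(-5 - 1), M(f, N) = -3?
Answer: 8062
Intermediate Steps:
m = 56 (m = 7*8 = 56)
p(L) = 18 - 6*L (p(L) = (-3 + L)*(-5 - 1) = (-3 + L)*(-6) = 18 - 6*L)
x = 144 (x = 4*(18 - 6*(-3)) = 4*(18 + 18) = 4*36 = 144)
-2 + m*x = -2 + 56*144 = -2 + 8064 = 8062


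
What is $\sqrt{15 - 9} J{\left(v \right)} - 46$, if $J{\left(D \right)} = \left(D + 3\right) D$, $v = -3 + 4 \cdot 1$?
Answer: $-46 + 4 \sqrt{6} \approx -36.202$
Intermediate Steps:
$v = 1$ ($v = -3 + 4 = 1$)
$J{\left(D \right)} = D \left(3 + D\right)$ ($J{\left(D \right)} = \left(3 + D\right) D = D \left(3 + D\right)$)
$\sqrt{15 - 9} J{\left(v \right)} - 46 = \sqrt{15 - 9} \cdot 1 \left(3 + 1\right) - 46 = \sqrt{6} \cdot 1 \cdot 4 - 46 = \sqrt{6} \cdot 4 - 46 = 4 \sqrt{6} - 46 = -46 + 4 \sqrt{6}$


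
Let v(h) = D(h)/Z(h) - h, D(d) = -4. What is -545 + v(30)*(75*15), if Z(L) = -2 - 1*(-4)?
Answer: -36545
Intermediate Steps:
Z(L) = 2 (Z(L) = -2 + 4 = 2)
v(h) = -2 - h (v(h) = -4/2 - h = -4*½ - h = -2 - h)
-545 + v(30)*(75*15) = -545 + (-2 - 1*30)*(75*15) = -545 + (-2 - 30)*1125 = -545 - 32*1125 = -545 - 36000 = -36545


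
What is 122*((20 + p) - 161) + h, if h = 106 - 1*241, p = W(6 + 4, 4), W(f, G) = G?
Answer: -16849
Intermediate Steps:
p = 4
h = -135 (h = 106 - 241 = -135)
122*((20 + p) - 161) + h = 122*((20 + 4) - 161) - 135 = 122*(24 - 161) - 135 = 122*(-137) - 135 = -16714 - 135 = -16849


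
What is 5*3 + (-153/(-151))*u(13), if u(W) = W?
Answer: 4254/151 ≈ 28.172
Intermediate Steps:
5*3 + (-153/(-151))*u(13) = 5*3 - 153/(-151)*13 = 15 - 153*(-1/151)*13 = 15 + (153/151)*13 = 15 + 1989/151 = 4254/151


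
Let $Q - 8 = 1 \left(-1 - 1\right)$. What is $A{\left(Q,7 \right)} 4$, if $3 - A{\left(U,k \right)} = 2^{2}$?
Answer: $-4$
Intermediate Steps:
$Q = 6$ ($Q = 8 + 1 \left(-1 - 1\right) = 8 + 1 \left(-2\right) = 8 - 2 = 6$)
$A{\left(U,k \right)} = -1$ ($A{\left(U,k \right)} = 3 - 2^{2} = 3 - 4 = -1$)
$A{\left(Q,7 \right)} 4 = \left(-1\right) 4 = -4$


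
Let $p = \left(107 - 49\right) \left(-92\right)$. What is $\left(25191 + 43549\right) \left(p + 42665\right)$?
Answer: $2565995460$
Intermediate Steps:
$p = -5336$ ($p = 58 \left(-92\right) = -5336$)
$\left(25191 + 43549\right) \left(p + 42665\right) = \left(25191 + 43549\right) \left(-5336 + 42665\right) = 68740 \cdot 37329 = 2565995460$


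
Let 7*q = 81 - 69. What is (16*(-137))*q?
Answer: -26304/7 ≈ -3757.7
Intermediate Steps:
q = 12/7 (q = (81 - 69)/7 = (⅐)*12 = 12/7 ≈ 1.7143)
(16*(-137))*q = (16*(-137))*(12/7) = -2192*12/7 = -26304/7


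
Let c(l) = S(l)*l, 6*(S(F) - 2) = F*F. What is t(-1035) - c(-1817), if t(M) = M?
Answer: 5998821107/6 ≈ 9.9980e+8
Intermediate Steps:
S(F) = 2 + F²/6 (S(F) = 2 + (F*F)/6 = 2 + F²/6)
c(l) = l*(2 + l²/6) (c(l) = (2 + l²/6)*l = l*(2 + l²/6))
t(-1035) - c(-1817) = -1035 - (-1817)*(12 + (-1817)²)/6 = -1035 - (-1817)*(12 + 3301489)/6 = -1035 - (-1817)*3301501/6 = -1035 - 1*(-5998827317/6) = -1035 + 5998827317/6 = 5998821107/6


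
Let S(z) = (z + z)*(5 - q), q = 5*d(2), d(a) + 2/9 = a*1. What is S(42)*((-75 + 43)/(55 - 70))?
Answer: -6272/9 ≈ -696.89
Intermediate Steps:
d(a) = -2/9 + a (d(a) = -2/9 + a*1 = -2/9 + a)
q = 80/9 (q = 5*(-2/9 + 2) = 5*(16/9) = 80/9 ≈ 8.8889)
S(z) = -70*z/9 (S(z) = (z + z)*(5 - 1*80/9) = (2*z)*(5 - 80/9) = (2*z)*(-35/9) = -70*z/9)
S(42)*((-75 + 43)/(55 - 70)) = (-70/9*42)*((-75 + 43)/(55 - 70)) = -(-31360)/(3*(-15)) = -(-31360)*(-1)/(3*15) = -980/3*32/15 = -6272/9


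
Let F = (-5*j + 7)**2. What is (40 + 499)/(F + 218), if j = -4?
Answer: 539/947 ≈ 0.56917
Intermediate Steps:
F = 729 (F = (-5*(-4) + 7)**2 = (20 + 7)**2 = 27**2 = 729)
(40 + 499)/(F + 218) = (40 + 499)/(729 + 218) = 539/947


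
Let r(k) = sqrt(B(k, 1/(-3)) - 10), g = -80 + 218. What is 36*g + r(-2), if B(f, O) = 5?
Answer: 4968 + I*sqrt(5) ≈ 4968.0 + 2.2361*I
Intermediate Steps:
g = 138
r(k) = I*sqrt(5) (r(k) = sqrt(5 - 10) = sqrt(-5) = I*sqrt(5))
36*g + r(-2) = 36*138 + I*sqrt(5) = 4968 + I*sqrt(5)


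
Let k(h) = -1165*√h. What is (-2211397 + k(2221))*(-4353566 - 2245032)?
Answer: 14592119821406 + 7687366670*√2221 ≈ 1.4954e+13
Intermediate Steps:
(-2211397 + k(2221))*(-4353566 - 2245032) = (-2211397 - 1165*√2221)*(-4353566 - 2245032) = (-2211397 - 1165*√2221)*(-6598598) = 14592119821406 + 7687366670*√2221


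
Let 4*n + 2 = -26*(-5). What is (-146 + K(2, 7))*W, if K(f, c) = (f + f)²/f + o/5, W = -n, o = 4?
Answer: 21952/5 ≈ 4390.4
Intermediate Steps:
n = 32 (n = -½ + (-26*(-5))/4 = -½ + (¼)*130 = -½ + 65/2 = 32)
W = -32 (W = -1*32 = -32)
K(f, c) = ⅘ + 4*f (K(f, c) = (f + f)²/f + 4/5 = (2*f)²/f + 4*(⅕) = (4*f²)/f + ⅘ = 4*f + ⅘ = ⅘ + 4*f)
(-146 + K(2, 7))*W = (-146 + (⅘ + 4*2))*(-32) = (-146 + (⅘ + 8))*(-32) = (-146 + 44/5)*(-32) = -686/5*(-32) = 21952/5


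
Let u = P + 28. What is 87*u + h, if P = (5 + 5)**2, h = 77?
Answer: 11213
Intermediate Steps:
P = 100 (P = 10**2 = 100)
u = 128 (u = 100 + 28 = 128)
87*u + h = 87*128 + 77 = 11136 + 77 = 11213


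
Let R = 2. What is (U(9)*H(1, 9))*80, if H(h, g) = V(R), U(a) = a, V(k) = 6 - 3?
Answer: 2160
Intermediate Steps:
V(k) = 3
H(h, g) = 3
(U(9)*H(1, 9))*80 = (9*3)*80 = 27*80 = 2160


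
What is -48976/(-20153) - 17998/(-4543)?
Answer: 83601666/13079297 ≈ 6.3919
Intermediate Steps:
-48976/(-20153) - 17998/(-4543) = -48976*(-1/20153) - 17998*(-1/4543) = 48976/20153 + 17998/4543 = 83601666/13079297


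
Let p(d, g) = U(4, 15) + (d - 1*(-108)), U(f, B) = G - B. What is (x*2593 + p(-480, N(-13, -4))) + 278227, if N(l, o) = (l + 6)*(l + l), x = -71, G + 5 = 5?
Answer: 93737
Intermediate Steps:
G = 0 (G = -5 + 5 = 0)
U(f, B) = -B (U(f, B) = 0 - B = -B)
N(l, o) = 2*l*(6 + l) (N(l, o) = (6 + l)*(2*l) = 2*l*(6 + l))
p(d, g) = 93 + d (p(d, g) = -1*15 + (d - 1*(-108)) = -15 + (d + 108) = -15 + (108 + d) = 93 + d)
(x*2593 + p(-480, N(-13, -4))) + 278227 = (-71*2593 + (93 - 480)) + 278227 = (-184103 - 387) + 278227 = -184490 + 278227 = 93737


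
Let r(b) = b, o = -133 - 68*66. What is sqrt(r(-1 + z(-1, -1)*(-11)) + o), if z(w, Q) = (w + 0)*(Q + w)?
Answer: 6*I*sqrt(129) ≈ 68.147*I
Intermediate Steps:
z(w, Q) = w*(Q + w)
o = -4621 (o = -133 - 4488 = -4621)
sqrt(r(-1 + z(-1, -1)*(-11)) + o) = sqrt((-1 - (-1 - 1)*(-11)) - 4621) = sqrt((-1 - 1*(-2)*(-11)) - 4621) = sqrt((-1 + 2*(-11)) - 4621) = sqrt((-1 - 22) - 4621) = sqrt(-23 - 4621) = sqrt(-4644) = 6*I*sqrt(129)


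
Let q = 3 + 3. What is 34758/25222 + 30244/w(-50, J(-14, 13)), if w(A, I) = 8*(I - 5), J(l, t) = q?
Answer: 95386529/25222 ≈ 3781.9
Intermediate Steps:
q = 6
J(l, t) = 6
w(A, I) = -40 + 8*I (w(A, I) = 8*(-5 + I) = -40 + 8*I)
34758/25222 + 30244/w(-50, J(-14, 13)) = 34758/25222 + 30244/(-40 + 8*6) = 34758*(1/25222) + 30244/(-40 + 48) = 17379/12611 + 30244/8 = 17379/12611 + 30244*(1/8) = 17379/12611 + 7561/2 = 95386529/25222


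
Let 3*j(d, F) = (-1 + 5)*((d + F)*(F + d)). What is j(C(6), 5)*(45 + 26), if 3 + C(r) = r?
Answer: 18176/3 ≈ 6058.7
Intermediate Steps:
C(r) = -3 + r
j(d, F) = 4*(F + d)²/3 (j(d, F) = ((-1 + 5)*((d + F)*(F + d)))/3 = (4*((F + d)*(F + d)))/3 = (4*(F + d)²)/3 = 4*(F + d)²/3)
j(C(6), 5)*(45 + 26) = (4*(5 + (-3 + 6))²/3)*(45 + 26) = (4*(5 + 3)²/3)*71 = ((4/3)*8²)*71 = ((4/3)*64)*71 = (256/3)*71 = 18176/3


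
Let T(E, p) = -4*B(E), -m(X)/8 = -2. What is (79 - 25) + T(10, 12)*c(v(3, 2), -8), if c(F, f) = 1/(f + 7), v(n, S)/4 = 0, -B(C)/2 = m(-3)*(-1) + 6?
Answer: 134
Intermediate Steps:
m(X) = 16 (m(X) = -8*(-2) = 16)
B(C) = 20 (B(C) = -2*(16*(-1) + 6) = -2*(-16 + 6) = -2*(-10) = 20)
v(n, S) = 0 (v(n, S) = 4*0 = 0)
c(F, f) = 1/(7 + f)
T(E, p) = -80 (T(E, p) = -4*20 = -80)
(79 - 25) + T(10, 12)*c(v(3, 2), -8) = (79 - 25) - 80/(7 - 8) = 54 - 80/(-1) = 54 - 80*(-1) = 54 + 80 = 134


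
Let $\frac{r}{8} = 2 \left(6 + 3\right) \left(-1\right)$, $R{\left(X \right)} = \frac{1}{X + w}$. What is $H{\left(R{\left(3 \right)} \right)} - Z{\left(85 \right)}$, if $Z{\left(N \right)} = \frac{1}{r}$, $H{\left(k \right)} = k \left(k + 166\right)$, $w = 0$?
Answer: $\frac{7985}{144} \approx 55.451$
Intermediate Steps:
$R{\left(X \right)} = \frac{1}{X}$ ($R{\left(X \right)} = \frac{1}{X + 0} = \frac{1}{X}$)
$H{\left(k \right)} = k \left(166 + k\right)$
$r = -144$ ($r = 8 \cdot 2 \left(6 + 3\right) \left(-1\right) = 8 \cdot 2 \cdot 9 \left(-1\right) = 8 \cdot 18 \left(-1\right) = 8 \left(-18\right) = -144$)
$Z{\left(N \right)} = - \frac{1}{144}$ ($Z{\left(N \right)} = \frac{1}{-144} = - \frac{1}{144}$)
$H{\left(R{\left(3 \right)} \right)} - Z{\left(85 \right)} = \frac{166 + \frac{1}{3}}{3} - - \frac{1}{144} = \frac{166 + \frac{1}{3}}{3} + \frac{1}{144} = \frac{1}{3} \cdot \frac{499}{3} + \frac{1}{144} = \frac{499}{9} + \frac{1}{144} = \frac{7985}{144}$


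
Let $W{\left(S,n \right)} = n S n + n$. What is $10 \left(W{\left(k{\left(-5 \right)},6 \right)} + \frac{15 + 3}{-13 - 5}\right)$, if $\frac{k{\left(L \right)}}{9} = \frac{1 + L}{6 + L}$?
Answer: $-12910$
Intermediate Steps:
$k{\left(L \right)} = \frac{9 \left(1 + L\right)}{6 + L}$ ($k{\left(L \right)} = 9 \frac{1 + L}{6 + L} = \frac{9 \left(1 + L\right)}{6 + L}$)
$W{\left(S,n \right)} = n + S n^{2}$ ($W{\left(S,n \right)} = S n n + n = S n^{2} + n = n + S n^{2}$)
$10 \left(W{\left(k{\left(-5 \right)},6 \right)} + \frac{15 + 3}{-13 - 5}\right) = 10 \left(6 \left(1 + \frac{9 \left(1 - 5\right)}{6 - 5} \cdot 6\right) + \frac{15 + 3}{-13 - 5}\right) = 10 \left(6 \left(1 + 9 \cdot 1^{-1} \left(-4\right) 6\right) + \frac{18}{-18}\right) = 10 \left(6 \left(1 + 9 \cdot 1 \left(-4\right) 6\right) + 18 \left(- \frac{1}{18}\right)\right) = 10 \left(6 \left(1 - 216\right) - 1\right) = 10 \left(6 \left(-215\right) - 1\right) = 10 \left(-1290 - 1\right) = 10 \left(-1291\right) = -12910$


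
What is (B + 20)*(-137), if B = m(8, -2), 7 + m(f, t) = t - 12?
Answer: 137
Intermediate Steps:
m(f, t) = -19 + t (m(f, t) = -7 + (t - 12) = -7 + (-12 + t) = -19 + t)
B = -21 (B = -19 - 2 = -21)
(B + 20)*(-137) = (-21 + 20)*(-137) = -1*(-137) = 137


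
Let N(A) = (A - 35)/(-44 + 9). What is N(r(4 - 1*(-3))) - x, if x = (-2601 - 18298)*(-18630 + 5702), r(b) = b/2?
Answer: -2701822711/10 ≈ -2.7018e+8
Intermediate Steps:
r(b) = b/2 (r(b) = b*(½) = b/2)
x = 270182272 (x = -20899*(-12928) = 270182272)
N(A) = 1 - A/35 (N(A) = (-35 + A)/(-35) = (-35 + A)*(-1/35) = 1 - A/35)
N(r(4 - 1*(-3))) - x = (1 - (4 - 1*(-3))/70) - 1*270182272 = (1 - (4 + 3)/70) - 270182272 = (1 - 7/70) - 270182272 = (1 - 1/35*7/2) - 270182272 = (1 - ⅒) - 270182272 = 9/10 - 270182272 = -2701822711/10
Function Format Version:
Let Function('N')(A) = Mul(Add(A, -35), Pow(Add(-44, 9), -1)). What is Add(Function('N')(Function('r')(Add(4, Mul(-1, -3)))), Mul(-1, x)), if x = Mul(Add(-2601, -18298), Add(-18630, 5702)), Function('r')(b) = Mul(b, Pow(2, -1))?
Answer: Rational(-2701822711, 10) ≈ -2.7018e+8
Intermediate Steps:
Function('r')(b) = Mul(Rational(1, 2), b) (Function('r')(b) = Mul(b, Rational(1, 2)) = Mul(Rational(1, 2), b))
x = 270182272 (x = Mul(-20899, -12928) = 270182272)
Function('N')(A) = Add(1, Mul(Rational(-1, 35), A)) (Function('N')(A) = Mul(Add(-35, A), Pow(-35, -1)) = Mul(Add(-35, A), Rational(-1, 35)) = Add(1, Mul(Rational(-1, 35), A)))
Add(Function('N')(Function('r')(Add(4, Mul(-1, -3)))), Mul(-1, x)) = Add(Add(1, Mul(Rational(-1, 35), Mul(Rational(1, 2), Add(4, Mul(-1, -3))))), Mul(-1, 270182272)) = Add(Add(1, Mul(Rational(-1, 35), Mul(Rational(1, 2), Add(4, 3)))), -270182272) = Add(Add(1, Mul(Rational(-1, 35), Mul(Rational(1, 2), 7))), -270182272) = Add(Add(1, Mul(Rational(-1, 35), Rational(7, 2))), -270182272) = Add(Add(1, Rational(-1, 10)), -270182272) = Add(Rational(9, 10), -270182272) = Rational(-2701822711, 10)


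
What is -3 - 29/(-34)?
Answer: -73/34 ≈ -2.1471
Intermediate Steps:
-3 - 29/(-34) = -3 - 1/34*(-29) = -3 + 29/34 = -73/34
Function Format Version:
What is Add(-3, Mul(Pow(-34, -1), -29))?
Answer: Rational(-73, 34) ≈ -2.1471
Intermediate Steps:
Add(-3, Mul(Pow(-34, -1), -29)) = Add(-3, Mul(Rational(-1, 34), -29)) = Add(-3, Rational(29, 34)) = Rational(-73, 34)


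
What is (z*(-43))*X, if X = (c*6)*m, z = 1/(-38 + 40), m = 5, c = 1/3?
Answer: -215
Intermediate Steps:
c = 1/3 ≈ 0.33333
z = 1/2 ≈ 0.50000
X = 10 (X = ((1/3)*6)*5 = 2*5 = 10)
(z*(-43))*X = ((1/2)*(-43))*10 = -43/2*10 = -215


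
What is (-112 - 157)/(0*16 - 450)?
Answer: 269/450 ≈ 0.59778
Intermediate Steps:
(-112 - 157)/(0*16 - 450) = -269/(0 - 450) = -269/(-450) = -269*(-1/450) = 269/450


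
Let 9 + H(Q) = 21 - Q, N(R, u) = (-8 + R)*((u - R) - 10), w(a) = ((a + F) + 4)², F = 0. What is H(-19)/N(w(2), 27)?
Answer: -31/532 ≈ -0.058271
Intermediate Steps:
w(a) = (4 + a)² (w(a) = ((a + 0) + 4)² = (a + 4)² = (4 + a)²)
N(R, u) = (-8 + R)*(-10 + u - R)
H(Q) = 12 - Q (H(Q) = -9 + (21 - Q) = 12 - Q)
H(-19)/N(w(2), 27) = (12 - 1*(-19))/(80 - ((4 + 2)²)² - 8*27 - 2*(4 + 2)² + (4 + 2)²*27) = (12 + 19)/(80 - (6²)² - 216 - 2*6² + 6²*27) = 31/(80 - 1*36² - 216 - 2*36 + 36*27) = 31/(80 - 1*1296 - 216 - 72 + 972) = 31/(80 - 1296 - 216 - 72 + 972) = 31/(-532) = 31*(-1/532) = -31/532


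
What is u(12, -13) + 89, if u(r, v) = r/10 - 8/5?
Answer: 443/5 ≈ 88.600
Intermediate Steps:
u(r, v) = -8/5 + r/10 (u(r, v) = r*(1/10) - 8*1/5 = r/10 - 8/5 = -8/5 + r/10)
u(12, -13) + 89 = (-8/5 + (1/10)*12) + 89 = (-8/5 + 6/5) + 89 = -2/5 + 89 = 443/5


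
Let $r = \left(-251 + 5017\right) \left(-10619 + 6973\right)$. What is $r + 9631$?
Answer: $-17367205$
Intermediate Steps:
$r = -17376836$ ($r = 4766 \left(-3646\right) = -17376836$)
$r + 9631 = -17376836 + 9631 = -17367205$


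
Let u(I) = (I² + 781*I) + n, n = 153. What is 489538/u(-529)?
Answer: -489538/133155 ≈ -3.6765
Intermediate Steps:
u(I) = 153 + I² + 781*I (u(I) = (I² + 781*I) + 153 = 153 + I² + 781*I)
489538/u(-529) = 489538/(153 + (-529)² + 781*(-529)) = 489538/(153 + 279841 - 413149) = 489538/(-133155) = 489538*(-1/133155) = -489538/133155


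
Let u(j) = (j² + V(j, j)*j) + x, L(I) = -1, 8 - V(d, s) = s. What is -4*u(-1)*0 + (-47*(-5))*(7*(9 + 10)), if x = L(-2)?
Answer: 31255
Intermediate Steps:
V(d, s) = 8 - s
x = -1
u(j) = -1 + j² + j*(8 - j) (u(j) = (j² + (8 - j)*j) - 1 = (j² + j*(8 - j)) - 1 = -1 + j² + j*(8 - j))
-4*u(-1)*0 + (-47*(-5))*(7*(9 + 10)) = -4*(-1 + 8*(-1))*0 + (-47*(-5))*(7*(9 + 10)) = -4*(-1 - 8)*0 + 235*(7*19) = -4*(-9)*0 + 235*133 = 36*0 + 31255 = 0 + 31255 = 31255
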